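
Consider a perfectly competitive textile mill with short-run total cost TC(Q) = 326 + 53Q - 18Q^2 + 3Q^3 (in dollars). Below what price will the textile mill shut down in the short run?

Short-run supply begins at min AVC. From VC = 53Q - 18Q^2 + 3Q^3, AVC = 53 - 18Q + 3Q^2.
At the minimum of AVC, MC = AVC. MC = 53 - 36Q + 9Q^2; setting MC = AVC gives 6Q^2 - 18Q = 0, so Q = 3. min AVC = 26.
The firm shuts down for any P below $26.

$26 per unit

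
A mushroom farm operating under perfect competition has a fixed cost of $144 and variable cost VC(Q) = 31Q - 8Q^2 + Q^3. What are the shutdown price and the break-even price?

Shutdown price = min AVC. AVC = 31 - 8Q + Q^2, with vertex at Q = 4 and minimum $15.
ATC = 144/Q + 31 - 8Q + Q^2. Setting dATC/dQ = −144/Q^2 − 8 + 2Q = 0 gives Q = 6 (since 2·6^3 − 8·6^2 = 144).
min ATC = 144/6 + 31 − 8·6 + 6^2 = $43. That is the break-even price.
Between these two prices the firm operates at a loss; above $43 it earns a profit.

Shutdown price = $15; break-even price = $43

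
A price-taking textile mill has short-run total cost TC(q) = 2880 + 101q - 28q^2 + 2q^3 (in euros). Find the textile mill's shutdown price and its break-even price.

Shutdown price = min AVC. AVC = 101 - 28q + 2q^2, with vertex at q = 7 and minimum €3.
ATC = 2880/q + 101 - 28q + 2q^2. Setting dATC/dq = −2880/q^2 − 28 + 4q = 0 gives q = 12 (since 4·12^3 − 28·12^2 = 2880).
min ATC = 2880/12 + 101 − 28·12 + 2·12^2 = €293. That is the break-even price.
For €3 ≤ P < €293 the firm produces at a loss; below €3 it shuts down.

Shutdown price = €3; break-even price = €293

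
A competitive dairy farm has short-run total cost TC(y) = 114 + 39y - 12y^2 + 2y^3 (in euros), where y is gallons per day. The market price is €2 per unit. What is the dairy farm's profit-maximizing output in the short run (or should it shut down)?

Shut down

Variable cost is VC = 39y - 12y^2 + 2y^3, so AVC = VC/y = 39 - 12y + 2y^2 and MC = dTC/dy = 39 - 24y + 6y^2.
AVC is minimized where dAVC/dy = -12 + 4y = 0, at y = 3; min AVC = 39 - 12·3 + 2·3^2 = €21.
Since P = €2 < min AVC = €21, price fails to cover variable cost at any output.
The firm minimizes its loss by shutting down and losing only its fixed cost of €114.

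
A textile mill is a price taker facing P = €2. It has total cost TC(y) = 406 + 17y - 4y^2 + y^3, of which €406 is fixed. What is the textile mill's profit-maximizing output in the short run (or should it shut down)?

Strip out fixed cost: VC = 17y - 4y^2 + y^3. Then AVC = 17 - 4y + y^2 and MC = 17 - 8y + 3y^2.
AVC is minimized where dAVC/dy = -4 + 2y = 0, at y = 2; min AVC = 17 - 4·2 + 2^2 = €13.
P = €2 lies below min AVC = €13; no output level covers variable cost.
The firm minimizes its loss by shutting down and losing only its fixed cost of €406.

Shut down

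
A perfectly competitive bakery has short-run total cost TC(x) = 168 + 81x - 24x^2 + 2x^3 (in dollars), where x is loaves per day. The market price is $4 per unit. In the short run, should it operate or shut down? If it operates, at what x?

Shut down

Variable cost is VC = 81x - 24x^2 + 2x^3, so AVC = VC/x = 81 - 24x + 2x^2 and MC = dTC/dx = 81 - 48x + 6x^2.
AVC is minimized where dAVC/dx = -24 + 4x = 0, at x = 6; min AVC = 81 - 24·6 + 2·6^2 = $9.
Since P = $4 < min AVC = $9, price fails to cover variable cost at any output.
The firm minimizes its loss by shutting down and losing only its fixed cost of $168.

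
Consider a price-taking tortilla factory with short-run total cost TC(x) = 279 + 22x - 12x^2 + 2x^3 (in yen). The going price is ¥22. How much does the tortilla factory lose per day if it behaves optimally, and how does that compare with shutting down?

AVC = 22 - 12x + 2x^2 has its minimum ¥4 at x = 3; price ¥22 clears that bar, so the firm operates.
MC = 22 - 24x + 6x^2. Setting P = MC and taking the root on the rising branch gives x* = 4.
TR = 22·4 = 88. TC = 279 + 24 = 303. Profit = 88 − 303 = -¥215.
That loss of ¥215 beats the ¥279 the firm would lose by shutting down; producing recovers ¥64 of fixed cost.

Profit = -¥215 at x = 4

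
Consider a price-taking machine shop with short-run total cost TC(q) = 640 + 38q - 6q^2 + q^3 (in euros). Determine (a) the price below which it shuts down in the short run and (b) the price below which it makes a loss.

Shutdown price = €29; break-even price = €134

Shutdown price = min AVC. AVC = 38 - 6q + q^2, with vertex at q = 3 and minimum €29.
ATC = 640/q + 38 - 6q + q^2. Setting dATC/dq = −640/q^2 − 6 + 2q = 0 gives q = 8 (since 2·8^3 − 6·8^2 = 640).
min ATC = 640/8 + 38 − 6·8 + 8^2 = €134. That is the break-even price.
Between these two prices the firm operates at a loss; above €134 it earns a profit.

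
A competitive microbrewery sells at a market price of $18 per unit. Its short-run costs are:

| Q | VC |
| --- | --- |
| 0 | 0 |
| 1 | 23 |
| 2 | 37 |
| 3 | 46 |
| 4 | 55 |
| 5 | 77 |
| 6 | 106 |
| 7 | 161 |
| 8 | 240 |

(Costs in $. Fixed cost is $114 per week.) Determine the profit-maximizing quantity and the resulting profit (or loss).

Q = 4; profit = -$97

Profit at each row (π = 18Q − TC): Q=0: -114; Q=1: -119; Q=2: -115; Q=3: -106; Q=4: -97; Q=5: -101; Q=6: -112; Q=7: -149; Q=8: -210.
Profit is maximized at Q = 4. AVC there is 55/4 = $13.75 ≤ P, so producing beats shutting down (which would give -$114).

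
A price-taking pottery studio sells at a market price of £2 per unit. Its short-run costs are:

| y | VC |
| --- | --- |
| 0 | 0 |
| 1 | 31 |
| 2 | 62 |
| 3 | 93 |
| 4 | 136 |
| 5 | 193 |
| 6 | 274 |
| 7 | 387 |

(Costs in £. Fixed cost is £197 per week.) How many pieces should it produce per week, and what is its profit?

y = 0 (shut down); profit = -£197

Compute π = P·y − TC at each output: y=0: -197; y=1: -226; y=2: -255; y=3: -284; y=4: -325; y=5: -380; y=6: -459; y=7: -570.
Profit is highest at y = 0. Equivalently, the lowest AVC in the table is 31/1 ≈ £31 at y = 1, and P = £2 falls below it — price never covers variable cost, so the firm shuts down and loses only its fixed cost.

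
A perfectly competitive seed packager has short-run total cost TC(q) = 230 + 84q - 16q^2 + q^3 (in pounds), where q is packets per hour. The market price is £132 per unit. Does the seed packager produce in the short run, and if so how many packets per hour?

Produce at q = 12

From TC, MC = TC'(q) = 84 - 32q + 3q^2 and AVC = VC/q = 84 - 16q + q^2.
AVC is minimized where dAVC/dq = -16 + 2q = 0, at q = 8; min AVC = 84 - 16·8 + 8^2 = £20.
Since P = £132 ≥ min AVC = £20, price covers variable cost and the firm should produce.
Solving P = MC: -48 - 32q + 3q^2 = 0 ⇒ q = -4/3 or 12. On the upward-sloping branch, q* = 12.
Check: AVC at q = 12 is £36 ≤ P, so revenue covers variable cost.
Profit = P·q − TC = 132·12 − 662 = £922.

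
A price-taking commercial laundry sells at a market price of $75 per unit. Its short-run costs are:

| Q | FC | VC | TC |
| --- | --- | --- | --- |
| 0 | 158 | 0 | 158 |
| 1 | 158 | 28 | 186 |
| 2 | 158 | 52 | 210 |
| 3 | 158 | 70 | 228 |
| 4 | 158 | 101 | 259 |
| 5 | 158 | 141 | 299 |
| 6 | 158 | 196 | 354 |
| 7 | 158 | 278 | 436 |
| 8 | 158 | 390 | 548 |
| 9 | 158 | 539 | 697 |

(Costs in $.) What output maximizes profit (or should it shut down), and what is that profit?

Compute π = P·Q − TC at each output: Q=0: -158; Q=1: -111; Q=2: -60; Q=3: -3; Q=4: 41; Q=5: 76; Q=6: 96; Q=7: 89; Q=8: 52; Q=9: -22.
Profit is maximized at Q = 6. AVC there is 196/6 = $32.67 ≤ P, so producing beats shutting down (which would give -$158).

Q = 6; profit = $96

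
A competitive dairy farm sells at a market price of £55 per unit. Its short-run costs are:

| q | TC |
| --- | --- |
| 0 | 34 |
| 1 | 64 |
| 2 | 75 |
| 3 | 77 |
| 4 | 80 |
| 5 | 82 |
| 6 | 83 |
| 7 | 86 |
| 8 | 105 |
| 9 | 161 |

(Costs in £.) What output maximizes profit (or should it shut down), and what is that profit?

Tabulate TR − TC: q=0: -34; q=1: -9; q=2: 35; q=3: 88; q=4: 140; q=5: 193; q=6: 247; q=7: 299; q=8: 335; q=9: 334.
Profit is maximized at q = 8. AVC there is 71/8 = £8.88 ≤ P, so producing beats shutting down (which would give -£34).

q = 8; profit = £335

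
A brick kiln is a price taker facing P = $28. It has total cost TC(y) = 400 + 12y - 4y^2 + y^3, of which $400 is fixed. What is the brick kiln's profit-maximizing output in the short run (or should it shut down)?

Produce at y = 4

Strip out fixed cost: VC = 12y - 4y^2 + y^3. Then AVC = 12 - 4y + y^2 and MC = 12 - 8y + 3y^2.
The AVC parabola has its vertex at y = 4/2 = 2, where AVC = 12 - 4·2 + 2^2 = $8.
Because $28 ≥ $8, revenue can cover variable cost; the firm operates.
Solving P = MC: -16 - 8y + 3y^2 = 0 ⇒ y = -4/3 or 4. On the upward-sloping branch, y* = 4.
Check: AVC at y = 4 is $12 ≤ P, so revenue covers variable cost.
Profit = P·y − TC = 28·4 − 448 = -$336, a loss, but smaller than the $400 fixed cost the firm would lose by shutting down.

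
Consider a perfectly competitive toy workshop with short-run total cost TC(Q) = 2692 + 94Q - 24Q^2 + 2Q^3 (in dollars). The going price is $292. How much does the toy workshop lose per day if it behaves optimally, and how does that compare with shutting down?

Profit = -$272 at Q = 11

AVC = 94 - 24Q + 2Q^2 has its minimum $22 at Q = 6; price $292 clears that bar, so the firm operates.
With MC = 94 - 48Q + 6Q^2, P = MC on the upward-sloping part at Q* = 11.
TR = 292·11 = 3212. TC = 2692 + 792 = 3484. Profit = 3212 − 3484 = -$272.
That loss of $272 beats the $2692 the firm would lose by shutting down; producing recovers $2420 of fixed cost.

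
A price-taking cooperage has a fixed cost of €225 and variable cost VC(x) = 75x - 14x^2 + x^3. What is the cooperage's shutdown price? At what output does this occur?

€26 per unit, at x = 7

The firm shuts down when price falls below the minimum of average variable cost. AVC = VC/x = 75 - 14x + x^2.
dAVC/dx = -14 + 2x = 0 gives x = 7. min AVC = 75 - 14·7 + 7^2 = 26.
So the shutdown price is €26.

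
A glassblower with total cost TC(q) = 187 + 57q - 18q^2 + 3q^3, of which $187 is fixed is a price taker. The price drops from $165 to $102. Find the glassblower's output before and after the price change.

MC = 57 - 36q + 9q^2; the shutdown threshold is min AVC = $30 (at q = 3).
With P = $165 above the shutdown price, P = MC gives q = 6.
At P = $102 ≥ min AVC, set P = MC: q = 5. The firm stays open but cuts output.

Output falls from 6 to 5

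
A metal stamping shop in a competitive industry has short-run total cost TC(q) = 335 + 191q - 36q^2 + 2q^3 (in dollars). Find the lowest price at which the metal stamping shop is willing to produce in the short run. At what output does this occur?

The shutdown price is the minimum of AVC. VC = 191q - 36q^2 + 2q^3, so AVC = 191 - 36q + 2q^2.
At the minimum of AVC, MC = AVC. MC = 191 - 72q + 6q^2; setting MC = AVC gives 4q^2 - 36q = 0, so q = 9. min AVC = 29.
So the shutdown price is $29.

$29 per unit, at q = 9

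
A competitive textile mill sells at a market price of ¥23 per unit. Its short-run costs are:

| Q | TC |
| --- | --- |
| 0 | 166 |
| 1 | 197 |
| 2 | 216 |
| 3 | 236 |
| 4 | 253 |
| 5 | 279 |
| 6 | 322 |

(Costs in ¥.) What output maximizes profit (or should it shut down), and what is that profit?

Q = 4; profit = -¥161

Tabulate TR − TC: Q=0: -166; Q=1: -174; Q=2: -170; Q=3: -167; Q=4: -161; Q=5: -164; Q=6: -184.
Profit is maximized at Q = 4. AVC there is 87/4 = ¥21.75 ≤ P, so producing beats shutting down (which would give -¥166).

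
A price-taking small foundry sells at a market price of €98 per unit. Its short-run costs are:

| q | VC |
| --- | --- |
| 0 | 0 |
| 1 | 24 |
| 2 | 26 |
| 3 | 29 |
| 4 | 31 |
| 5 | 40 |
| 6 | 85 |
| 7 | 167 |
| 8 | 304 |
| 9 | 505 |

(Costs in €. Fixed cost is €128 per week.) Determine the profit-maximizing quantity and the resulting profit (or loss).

Profit at each row (π = 98q − TC): q=0: -128; q=1: -54; q=2: 42; q=3: 137; q=4: 233; q=5: 322; q=6: 375; q=7: 391; q=8: 352; q=9: 249.
Profit is maximized at q = 7. AVC there is 167/7 = €23.86 ≤ P, so producing beats shutting down (which would give -€128).

q = 7; profit = €391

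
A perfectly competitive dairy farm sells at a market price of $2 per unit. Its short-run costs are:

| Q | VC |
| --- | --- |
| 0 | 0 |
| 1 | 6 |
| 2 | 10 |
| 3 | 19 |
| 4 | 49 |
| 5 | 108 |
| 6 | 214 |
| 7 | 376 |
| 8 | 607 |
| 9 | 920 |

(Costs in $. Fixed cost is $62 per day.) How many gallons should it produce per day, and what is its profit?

Compute π = P·Q − TC at each output: Q=0: -62; Q=1: -66; Q=2: -68; Q=3: -75; Q=4: -103; Q=5: -160; Q=6: -264; Q=7: -424; Q=8: -653; Q=9: -964.
Profit is highest at Q = 0. Equivalently, the lowest AVC in the table is 10/2 ≈ $5 at Q = 2, and P = $2 falls below it — price never covers variable cost, so the firm shuts down and loses only its fixed cost.

Q = 0 (shut down); profit = -$62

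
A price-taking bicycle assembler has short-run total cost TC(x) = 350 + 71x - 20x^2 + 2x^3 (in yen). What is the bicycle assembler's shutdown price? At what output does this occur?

¥21 per unit, at x = 5

Short-run supply begins at min AVC. From VC = 71x - 20x^2 + 2x^3, AVC = 71 - 20x + 2x^2.
dAVC/dx = -20 + 4x = 0 gives x = 5. min AVC = 71 - 20·5 + 2·5^2 = 21.
The firm shuts down for any P below ¥21.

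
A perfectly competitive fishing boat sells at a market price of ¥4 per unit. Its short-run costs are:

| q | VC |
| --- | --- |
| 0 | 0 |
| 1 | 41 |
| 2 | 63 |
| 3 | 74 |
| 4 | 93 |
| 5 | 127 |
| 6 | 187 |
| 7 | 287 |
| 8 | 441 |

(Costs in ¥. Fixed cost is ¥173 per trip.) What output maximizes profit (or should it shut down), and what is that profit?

Compute π = P·q − TC at each output: q=0: -173; q=1: -210; q=2: -228; q=3: -235; q=4: -250; q=5: -280; q=6: -336; q=7: -432; q=8: -582.
Profit is highest at q = 0. Equivalently, the lowest AVC in the table is 93/4 ≈ ¥23.25 at q = 4, and P = ¥4 falls below it — price never covers variable cost, so the firm shuts down and loses only its fixed cost.

q = 0 (shut down); profit = -¥173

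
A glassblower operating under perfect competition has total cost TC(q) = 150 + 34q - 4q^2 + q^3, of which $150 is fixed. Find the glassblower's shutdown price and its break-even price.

Shutdown price = min AVC. AVC = 34 - 4q + q^2, with vertex at q = 2 and minimum $30.
ATC = 150/q + 34 - 4q + q^2. Setting dATC/dq = −150/q^2 − 4 + 2q = 0 gives q = 5 (since 2·5^3 − 4·5^2 = 150).
min ATC = 150/5 + 34 − 4·5 + 5^2 = $69. That is the break-even price.
For $30 ≤ P < $69 the firm produces at a loss; below $30 it shuts down.

Shutdown price = $30; break-even price = $69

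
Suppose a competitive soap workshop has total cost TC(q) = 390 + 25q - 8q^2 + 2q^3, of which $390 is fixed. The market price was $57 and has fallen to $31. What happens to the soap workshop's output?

Output falls from 4 to 3

AVC = 25 - 8q + 2q^2, minimized at q = 2 where min AVC = $17. MC = 25 - 16q + 6q^2.
With P = $57 above the shutdown price, P = MC gives q = 4.
At P = $31 ≥ min AVC, set P = MC: q = 3. The firm stays open but cuts output.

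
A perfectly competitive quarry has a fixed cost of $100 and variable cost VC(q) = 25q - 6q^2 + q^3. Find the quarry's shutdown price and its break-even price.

Shutdown price = $16; break-even price = $40

Shutdown price = min AVC. AVC = 25 - 6q + q^2, with vertex at q = 3 and minimum $16.
ATC = 100/q + 25 - 6q + q^2. Setting dATC/dq = −100/q^2 − 6 + 2q = 0 gives q = 5 (since 2·5^3 − 6·5^2 = 100).
min ATC = 100/5 + 25 − 6·5 + 5^2 = $40. That is the break-even price.
For $16 ≤ P < $40 the firm produces at a loss; below $16 it shuts down.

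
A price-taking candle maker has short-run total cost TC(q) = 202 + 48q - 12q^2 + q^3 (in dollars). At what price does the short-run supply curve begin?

The shutdown price is the minimum of AVC. VC = 48q - 12q^2 + q^3, so AVC = 48 - 12q + q^2.
dAVC/dq = -12 + 2q = 0 gives q = 6. min AVC = 48 - 12·6 + 6^2 = 12.
So the shutdown price is $12.

$12 per unit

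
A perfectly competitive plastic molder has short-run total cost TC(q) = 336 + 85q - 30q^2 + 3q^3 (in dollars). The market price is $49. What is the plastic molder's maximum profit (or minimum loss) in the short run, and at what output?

Profit = -$120 at q = 6

AVC = 85 - 30q + 3q^2 has its minimum $10 at q = 5; price $49 clears that bar, so the firm operates.
MC = 85 - 60q + 9q^2. Setting P = MC and taking the root on the rising branch gives q* = 6.
TR = 49·6 = 294. TC = 336 + 78 = 414. Profit = 294 − 414 = -$120.
That loss of $120 beats the $336 the firm would lose by shutting down; producing recovers $216 of fixed cost.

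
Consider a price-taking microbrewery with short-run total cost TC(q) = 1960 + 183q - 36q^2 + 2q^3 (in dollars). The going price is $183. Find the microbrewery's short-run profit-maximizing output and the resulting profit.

AVC = 183 - 36q + 2q^2; min AVC = $21 at q = 9. Since P = $183 ≥ min AVC, the firm produces.
MC = 183 - 72q + 6q^2. Setting P = MC and taking the root on the rising branch gives q* = 12.
TR = 183·12 = 2196. TC = 1960 + 468 = 2428. Profit = 2196 − 2428 = -$232.
By producing, the firm covers all variable cost plus $1728 of fixed cost; shutting down would lose the full $1960.

Profit = -$232 at q = 12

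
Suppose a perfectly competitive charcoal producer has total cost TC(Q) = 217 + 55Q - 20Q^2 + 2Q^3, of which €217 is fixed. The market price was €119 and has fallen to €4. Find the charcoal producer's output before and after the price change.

AVC = 55 - 20Q + 2Q^2, minimized at Q = 5 where min AVC = €5. MC = 55 - 40Q + 6Q^2.
With P = €119 above the shutdown price, P = MC gives Q = 8.
At P = €4 < min AVC = €5, price no longer covers variable cost at any output, so the firm shuts down: Q = 0.

Output falls from 8 to 0 (the firm shuts down)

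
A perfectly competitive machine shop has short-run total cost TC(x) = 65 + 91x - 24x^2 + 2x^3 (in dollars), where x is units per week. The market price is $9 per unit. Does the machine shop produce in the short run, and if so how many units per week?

Shut down

Strip out fixed cost: VC = 91x - 24x^2 + 2x^3. Then AVC = 91 - 24x + 2x^2 and MC = 91 - 48x + 6x^2.
The AVC parabola has its vertex at x = 24/4 = 6, where AVC = 91 - 24·6 + 2·6^2 = $19.
P = $9 lies below min AVC = $19; no output level covers variable cost.
The firm minimizes its loss by shutting down and losing only its fixed cost of $65.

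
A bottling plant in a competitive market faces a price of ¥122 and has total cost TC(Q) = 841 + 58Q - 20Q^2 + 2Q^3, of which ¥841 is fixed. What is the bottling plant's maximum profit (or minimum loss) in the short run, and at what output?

AVC = 58 - 20Q + 2Q^2; min AVC = ¥8 at Q = 5. Since P = ¥122 ≥ min AVC, the firm produces.
With MC = 58 - 40Q + 6Q^2, P = MC on the upward-sloping part at Q* = 8.
TR = 122·8 = 976. TC = 841 + 208 = 1049. Profit = 976 − 1049 = -¥73.
That loss of ¥73 beats the ¥841 the firm would lose by shutting down; producing recovers ¥768 of fixed cost.

Profit = -¥73 at Q = 8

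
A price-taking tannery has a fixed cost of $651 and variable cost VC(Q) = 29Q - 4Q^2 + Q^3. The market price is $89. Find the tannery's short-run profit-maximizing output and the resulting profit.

Profit = -$363 at Q = 6

AVC = 29 - 4Q + Q^2 has its minimum $25 at Q = 2; price $89 clears that bar, so the firm operates.
With MC = 29 - 8Q + 3Q^2, P = MC on the upward-sloping part at Q* = 6.
TR = 89·6 = 534. TC = 651 + 246 = 897. Profit = 534 − 897 = -$363.
Shutting down would mean losing the fixed cost of $651, so operating at a loss of $363 is better by $288.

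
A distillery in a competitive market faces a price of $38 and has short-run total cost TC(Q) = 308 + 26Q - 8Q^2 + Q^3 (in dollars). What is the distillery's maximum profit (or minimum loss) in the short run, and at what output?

Profit = -$164 at Q = 6

AVC = 26 - 8Q + Q^2 has its minimum $10 at Q = 4; price $38 clears that bar, so the firm operates.
With MC = 26 - 16Q + 3Q^2, P = MC on the upward-sloping part at Q* = 6.
TR = 38·6 = 228. TC = 308 + 84 = 392. Profit = 228 − 392 = -$164.
Shutting down would mean losing the fixed cost of $308, so operating at a loss of $164 is better by $144.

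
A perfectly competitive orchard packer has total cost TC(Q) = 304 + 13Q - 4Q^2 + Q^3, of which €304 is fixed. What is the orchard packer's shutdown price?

€9 per unit

Short-run supply begins at min AVC. From VC = 13Q - 4Q^2 + Q^3, AVC = 13 - 4Q + Q^2.
At the minimum of AVC, MC = AVC. MC = 13 - 8Q + 3Q^2; setting MC = AVC gives 2Q^2 - 4Q = 0, so Q = 2. min AVC = 9.
The firm shuts down for any P below €9.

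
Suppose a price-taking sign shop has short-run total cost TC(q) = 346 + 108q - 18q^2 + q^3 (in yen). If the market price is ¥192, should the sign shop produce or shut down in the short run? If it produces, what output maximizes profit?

Produce at q = 14

From TC, MC = TC'(q) = 108 - 36q + 3q^2 and AVC = VC/q = 108 - 18q + q^2.
AVC is minimized where dAVC/dq = -18 + 2q = 0, at q = 9; min AVC = 108 - 18·9 + 9^2 = ¥27.
Since P = ¥192 ≥ min AVC = ¥27, price covers variable cost and the firm should produce.
Set P = MC: 192 = 108 - 36q + 3q^2 → -84 - 36q + 3q^2 = 0. The roots are q = -2 and q = 14; the profit-maximizing output is on the rising part of MC, so q* = 14.
Check: AVC at q = 14 is ¥52 ≤ P, so revenue covers variable cost.
Profit = P·q − TC = 192·14 − 1074 = ¥1614.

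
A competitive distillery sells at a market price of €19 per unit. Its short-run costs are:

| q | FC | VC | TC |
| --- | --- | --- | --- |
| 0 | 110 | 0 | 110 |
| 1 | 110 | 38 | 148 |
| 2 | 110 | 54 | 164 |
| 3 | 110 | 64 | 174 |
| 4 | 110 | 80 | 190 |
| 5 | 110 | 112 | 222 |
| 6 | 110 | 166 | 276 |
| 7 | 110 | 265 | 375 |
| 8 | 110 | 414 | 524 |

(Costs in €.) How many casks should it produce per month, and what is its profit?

q = 0 (shut down); profit = -€110

Compute π = P·q − TC at each output: q=0: -110; q=1: -129; q=2: -126; q=3: -117; q=4: -114; q=5: -127; q=6: -162; q=7: -242; q=8: -372.
Profit is highest at q = 0. Equivalently, the lowest AVC in the table is 80/4 ≈ €20 at q = 4, and P = €19 falls below it — price never covers variable cost, so the firm shuts down and loses only its fixed cost.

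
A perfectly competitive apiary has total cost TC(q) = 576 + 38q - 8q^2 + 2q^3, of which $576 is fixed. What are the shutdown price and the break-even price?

Shutdown price = $30; break-even price = $158

AVC = 38 - 8q + 2q^2; minimized at q = 2, giving min AVC = $30. That is the shutdown price.
ATC = 576/q + 38 - 8q + 2q^2. Setting dATC/dq = −576/q^2 − 8 + 4q = 0 gives q = 6 (since 4·6^3 − 8·6^2 = 576).
min ATC = 576/6 + 38 − 8·6 + 2·6^2 = $158. That is the break-even price.
Between these two prices the firm operates at a loss; above $158 it earns a profit.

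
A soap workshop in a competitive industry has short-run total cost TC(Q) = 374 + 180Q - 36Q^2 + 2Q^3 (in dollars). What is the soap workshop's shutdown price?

$18 per unit

The firm shuts down when price falls below the minimum of average variable cost. AVC = VC/Q = 180 - 36Q + 2Q^2.
At the minimum of AVC, MC = AVC. MC = 180 - 72Q + 6Q^2; setting MC = AVC gives 4Q^2 - 36Q = 0, so Q = 9. min AVC = 18.
So the shutdown price is $18.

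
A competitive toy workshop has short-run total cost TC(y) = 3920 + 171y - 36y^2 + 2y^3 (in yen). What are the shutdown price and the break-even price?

Shutdown price = ¥9; break-even price = ¥339

AVC = 171 - 36y + 2y^2; minimized at y = 9, giving min AVC = ¥9. That is the shutdown price.
ATC = 3920/y + 171 - 36y + 2y^2. Setting dATC/dy = −3920/y^2 − 36 + 4y = 0 gives y = 14 (since 4·14^3 − 36·14^2 = 3920).
min ATC = 3920/14 + 171 − 36·14 + 2·14^2 = ¥339. That is the break-even price.
Between these two prices the firm operates at a loss; above ¥339 it earns a profit.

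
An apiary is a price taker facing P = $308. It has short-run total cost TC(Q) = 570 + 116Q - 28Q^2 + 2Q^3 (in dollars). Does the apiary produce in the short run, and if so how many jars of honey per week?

Strip out fixed cost: VC = 116Q - 28Q^2 + 2Q^3. Then AVC = 116 - 28Q + 2Q^2 and MC = 116 - 56Q + 6Q^2.
AVC is minimized where dAVC/dQ = -28 + 4Q = 0, at Q = 7; min AVC = 116 - 28·7 + 2·7^2 = $18.
Since P = $308 ≥ min AVC = $18, price covers variable cost and the firm should produce.
P = MC gives -192 - 56Q + 6Q^2 = 0, with roots -8/3 and 12. Take the larger (rising MC): Q* = 12.
Check: AVC at Q = 12 is $68 ≤ P, so revenue covers variable cost.
Profit = P·Q − TC = 308·12 − 1386 = $2310.

Produce at Q = 12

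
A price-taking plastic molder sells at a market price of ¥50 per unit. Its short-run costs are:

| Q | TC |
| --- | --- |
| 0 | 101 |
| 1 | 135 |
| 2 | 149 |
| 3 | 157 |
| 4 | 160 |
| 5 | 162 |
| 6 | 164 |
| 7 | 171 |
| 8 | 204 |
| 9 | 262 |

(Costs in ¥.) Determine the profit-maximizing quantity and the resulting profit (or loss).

Q = 8; profit = ¥196

Profit at each row (π = 50Q − TC): Q=0: -101; Q=1: -85; Q=2: -49; Q=3: -7; Q=4: 40; Q=5: 88; Q=6: 136; Q=7: 179; Q=8: 196; Q=9: 188.
Profit is maximized at Q = 8. AVC there is 103/8 = ¥12.88 ≤ P, so producing beats shutting down (which would give -¥101).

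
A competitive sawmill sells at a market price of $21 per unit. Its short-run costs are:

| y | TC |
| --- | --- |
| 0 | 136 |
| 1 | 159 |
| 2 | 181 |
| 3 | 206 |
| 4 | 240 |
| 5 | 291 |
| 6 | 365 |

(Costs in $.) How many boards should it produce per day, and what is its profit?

y = 0 (shut down); profit = -$136

Compute π = P·y − TC at each output: y=0: -136; y=1: -138; y=2: -139; y=3: -143; y=4: -156; y=5: -186; y=6: -239.
Profit is highest at y = 0. Equivalently, the lowest AVC in the table is 45/2 ≈ $22.50 at y = 2, and P = $21 falls below it — price never covers variable cost, so the firm shuts down and loses only its fixed cost.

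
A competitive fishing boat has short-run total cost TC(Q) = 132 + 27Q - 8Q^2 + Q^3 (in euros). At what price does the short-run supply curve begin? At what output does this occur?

The shutdown price is the minimum of AVC. VC = 27Q - 8Q^2 + Q^3, so AVC = 27 - 8Q + Q^2.
At the minimum of AVC, MC = AVC. MC = 27 - 16Q + 3Q^2; setting MC = AVC gives 2Q^2 - 8Q = 0, so Q = 4. min AVC = 11.
The firm shuts down for any P below €11.

€11 per unit, at Q = 4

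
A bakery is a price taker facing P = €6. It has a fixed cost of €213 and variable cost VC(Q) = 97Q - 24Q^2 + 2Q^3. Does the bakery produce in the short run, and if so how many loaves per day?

Shut down

Strip out fixed cost: VC = 97Q - 24Q^2 + 2Q^3. Then AVC = 97 - 24Q + 2Q^2 and MC = 97 - 48Q + 6Q^2.
AVC hits its minimum where MC = AVC, at Q = 6, giving min AVC = 97 - 24·6 + 2·6^2 = €25.
P = €6 lies below min AVC = €25; no output level covers variable cost.
The firm minimizes its loss by shutting down and losing only its fixed cost of €213.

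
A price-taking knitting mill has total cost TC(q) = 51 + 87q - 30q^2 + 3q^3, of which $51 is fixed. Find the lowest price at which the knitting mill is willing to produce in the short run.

The firm shuts down when price falls below the minimum of average variable cost. AVC = VC/q = 87 - 30q + 3q^2.
At the minimum of AVC, MC = AVC. MC = 87 - 60q + 9q^2; setting MC = AVC gives 6q^2 - 30q = 0, so q = 5. min AVC = 12.
For P < $12 the firm produces nothing.

$12 per unit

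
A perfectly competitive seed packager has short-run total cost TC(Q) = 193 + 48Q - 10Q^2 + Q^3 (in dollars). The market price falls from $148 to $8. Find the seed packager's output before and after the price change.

AVC = 48 - 10Q + Q^2, minimized at Q = 5 where min AVC = $23. MC = 48 - 20Q + 3Q^2.
At P = $148 ≥ min AVC, set P = MC on the rising branch: Q = 10.
At P = $8 < min AVC = $23, price no longer covers variable cost at any output, so the firm shuts down: Q = 0.

Output falls from 10 to 0 (the firm shuts down)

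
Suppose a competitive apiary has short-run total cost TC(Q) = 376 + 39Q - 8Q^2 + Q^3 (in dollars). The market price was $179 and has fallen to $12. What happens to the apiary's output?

MC = 39 - 16Q + 3Q^2; the shutdown threshold is min AVC = $23 (at Q = 4).
With P = $179 above the shutdown price, P = MC gives Q = 10.
At P = $12 < min AVC = $23, price no longer covers variable cost at any output, so the firm shuts down: Q = 0.

Output falls from 10 to 0 (the firm shuts down)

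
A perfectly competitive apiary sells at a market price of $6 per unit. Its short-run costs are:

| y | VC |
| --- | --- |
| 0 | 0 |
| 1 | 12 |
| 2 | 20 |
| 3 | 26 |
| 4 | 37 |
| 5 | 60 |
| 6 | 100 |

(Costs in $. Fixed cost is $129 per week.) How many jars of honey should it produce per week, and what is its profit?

Tabulate TR − TC: y=0: -129; y=1: -135; y=2: -137; y=3: -137; y=4: -142; y=5: -159; y=6: -193.
Profit is highest at y = 0. Equivalently, the lowest AVC in the table is 26/3 ≈ $8.67 at y = 3, and P = $6 falls below it — price never covers variable cost, so the firm shuts down and loses only its fixed cost.

y = 0 (shut down); profit = -$129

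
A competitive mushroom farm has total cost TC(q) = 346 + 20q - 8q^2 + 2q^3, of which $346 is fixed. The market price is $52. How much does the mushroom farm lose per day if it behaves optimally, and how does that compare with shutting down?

Profit = -$218 at q = 4

AVC = 20 - 8q + 2q^2; min AVC = $12 at q = 2. Since P = $52 ≥ min AVC, the firm produces.
With MC = 20 - 16q + 6q^2, P = MC on the upward-sloping part at q* = 4.
TR = 52·4 = 208. TC = 346 + 80 = 426. Profit = 208 − 426 = -$218.
Shutting down would mean losing the fixed cost of $346, so operating at a loss of $218 is better by $128.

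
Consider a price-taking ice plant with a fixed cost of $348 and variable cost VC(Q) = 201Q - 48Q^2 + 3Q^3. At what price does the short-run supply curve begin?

$9 per unit

The firm shuts down when price falls below the minimum of average variable cost. AVC = VC/Q = 201 - 48Q + 3Q^2.
At the minimum of AVC, MC = AVC. MC = 201 - 96Q + 9Q^2; setting MC = AVC gives 6Q^2 - 48Q = 0, so Q = 8. min AVC = 9.
So the shutdown price is $9.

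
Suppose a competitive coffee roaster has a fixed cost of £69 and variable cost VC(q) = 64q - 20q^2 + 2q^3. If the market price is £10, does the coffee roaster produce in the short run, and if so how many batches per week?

From TC, MC = TC'(q) = 64 - 40q + 6q^2 and AVC = VC/q = 64 - 20q + 2q^2.
AVC is minimized where dAVC/dq = -20 + 4q = 0, at q = 5; min AVC = 64 - 20·5 + 2·5^2 = £14.
P = £10 lies below min AVC = £14; no output level covers variable cost.
The firm minimizes its loss by shutting down and losing only its fixed cost of £69.

Shut down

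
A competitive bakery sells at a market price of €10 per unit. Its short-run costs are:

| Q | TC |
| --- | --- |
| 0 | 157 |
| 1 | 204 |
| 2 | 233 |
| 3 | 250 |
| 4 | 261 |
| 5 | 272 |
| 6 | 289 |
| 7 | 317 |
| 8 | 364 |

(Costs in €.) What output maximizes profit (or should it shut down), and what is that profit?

Q = 0 (shut down); profit = -€157

Profit at each row (π = 10Q − TC): Q=0: -157; Q=1: -194; Q=2: -213; Q=3: -220; Q=4: -221; Q=5: -222; Q=6: -229; Q=7: -247; Q=8: -284.
Profit is highest at Q = 0. Equivalently, the lowest AVC in the table is 132/6 ≈ €22 at Q = 6, and P = €10 falls below it — price never covers variable cost, so the firm shuts down and loses only its fixed cost.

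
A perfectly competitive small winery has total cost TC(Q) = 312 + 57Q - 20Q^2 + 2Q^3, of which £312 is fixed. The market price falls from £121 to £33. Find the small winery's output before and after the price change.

AVC = 57 - 20Q + 2Q^2, minimized at Q = 5 where min AVC = £7. MC = 57 - 40Q + 6Q^2.
With P = £121 above the shutdown price, P = MC gives Q = 8.
At P = £33 ≥ min AVC, set P = MC: Q = 6. The firm stays open but cuts output.

Output falls from 8 to 6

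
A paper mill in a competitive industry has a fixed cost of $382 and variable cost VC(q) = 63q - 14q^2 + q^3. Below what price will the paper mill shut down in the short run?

The shutdown price is the minimum of AVC. VC = 63q - 14q^2 + q^3, so AVC = 63 - 14q + q^2.
At the minimum of AVC, MC = AVC. MC = 63 - 28q + 3q^2; setting MC = AVC gives 2q^2 - 14q = 0, so q = 7. min AVC = 14.
The firm shuts down for any P below $14.

$14 per unit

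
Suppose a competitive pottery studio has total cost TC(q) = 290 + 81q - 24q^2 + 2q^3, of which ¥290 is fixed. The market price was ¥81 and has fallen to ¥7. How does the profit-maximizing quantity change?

Output falls from 8 to 0 (the firm shuts down)

AVC = 81 - 24q + 2q^2, minimized at q = 6 where min AVC = ¥9. MC = 81 - 48q + 6q^2.
At P = ¥81 ≥ min AVC, set P = MC on the rising branch: q = 8.
At P = ¥7 < min AVC = ¥9, price no longer covers variable cost at any output, so the firm shuts down: q = 0.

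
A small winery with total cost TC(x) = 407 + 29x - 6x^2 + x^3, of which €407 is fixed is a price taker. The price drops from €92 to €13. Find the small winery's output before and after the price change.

MC = 29 - 12x + 3x^2; the shutdown threshold is min AVC = €20 (at x = 3).
With P = €92 above the shutdown price, P = MC gives x = 7.
At P = €13 < min AVC = €20, price no longer covers variable cost at any output, so the firm shuts down: x = 0.

Output falls from 7 to 0 (the firm shuts down)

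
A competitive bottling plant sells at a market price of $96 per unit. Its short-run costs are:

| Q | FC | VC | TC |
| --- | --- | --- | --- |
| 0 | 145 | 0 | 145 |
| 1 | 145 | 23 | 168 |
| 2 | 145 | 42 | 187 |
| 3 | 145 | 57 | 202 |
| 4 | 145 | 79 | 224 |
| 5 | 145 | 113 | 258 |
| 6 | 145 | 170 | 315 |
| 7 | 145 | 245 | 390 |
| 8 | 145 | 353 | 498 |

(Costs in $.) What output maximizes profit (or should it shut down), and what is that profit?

Q = 7; profit = $282

Compute π = P·Q − TC at each output: Q=0: -145; Q=1: -72; Q=2: 5; Q=3: 86; Q=4: 160; Q=5: 222; Q=6: 261; Q=7: 282; Q=8: 270.
Profit is maximized at Q = 7. AVC there is 245/7 = $35 ≤ P, so producing beats shutting down (which would give -$145).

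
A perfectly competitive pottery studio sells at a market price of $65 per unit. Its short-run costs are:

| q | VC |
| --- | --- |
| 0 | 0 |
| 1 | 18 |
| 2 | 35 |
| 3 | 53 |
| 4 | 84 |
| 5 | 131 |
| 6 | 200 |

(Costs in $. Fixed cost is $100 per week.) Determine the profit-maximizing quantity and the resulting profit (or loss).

Tabulate TR − TC: q=0: -100; q=1: -53; q=2: -5; q=3: 42; q=4: 76; q=5: 94; q=6: 90.
Profit is maximized at q = 5. AVC there is 131/5 = $26.20 ≤ P, so producing beats shutting down (which would give -$100).

q = 5; profit = $94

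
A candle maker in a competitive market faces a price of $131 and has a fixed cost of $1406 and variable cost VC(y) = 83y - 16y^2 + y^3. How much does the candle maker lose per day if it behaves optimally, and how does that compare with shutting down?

AVC = 83 - 16y + y^2 has its minimum $19 at y = 8; price $131 clears that bar, so the firm operates.
With MC = 83 - 32y + 3y^2, P = MC on the upward-sloping part at y* = 12.
TR = 131·12 = 1572. TC = 1406 + 420 = 1826. Profit = 1572 − 1826 = -$254.
By producing, the firm covers all variable cost plus $1152 of fixed cost; shutting down would lose the full $1406.

Profit = -$254 at y = 12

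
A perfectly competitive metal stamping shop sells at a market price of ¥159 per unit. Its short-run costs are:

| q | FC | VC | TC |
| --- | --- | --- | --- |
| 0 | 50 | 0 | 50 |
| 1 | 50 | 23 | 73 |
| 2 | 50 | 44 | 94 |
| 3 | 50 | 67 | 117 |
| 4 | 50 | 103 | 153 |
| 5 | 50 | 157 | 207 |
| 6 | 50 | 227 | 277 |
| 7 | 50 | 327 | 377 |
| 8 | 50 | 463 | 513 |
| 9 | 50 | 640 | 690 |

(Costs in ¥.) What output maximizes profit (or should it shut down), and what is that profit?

q = 8; profit = ¥759

Profit at each row (π = 159q − TC): q=0: -50; q=1: 86; q=2: 224; q=3: 360; q=4: 483; q=5: 588; q=6: 677; q=7: 736; q=8: 759; q=9: 741.
Profit is maximized at q = 8. AVC there is 463/8 = ¥57.88 ≤ P, so producing beats shutting down (which would give -¥50).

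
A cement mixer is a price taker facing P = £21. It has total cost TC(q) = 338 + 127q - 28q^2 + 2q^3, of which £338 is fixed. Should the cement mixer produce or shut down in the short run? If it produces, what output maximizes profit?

Shut down

Variable cost is VC = 127q - 28q^2 + 2q^3, so AVC = VC/q = 127 - 28q + 2q^2 and MC = dTC/dq = 127 - 56q + 6q^2.
AVC is minimized where dAVC/dq = -28 + 4q = 0, at q = 7; min AVC = 127 - 28·7 + 2·7^2 = £29.
P = £21 lies below min AVC = £29; no output level covers variable cost.
Shutting down limits the loss to fixed cost, £338.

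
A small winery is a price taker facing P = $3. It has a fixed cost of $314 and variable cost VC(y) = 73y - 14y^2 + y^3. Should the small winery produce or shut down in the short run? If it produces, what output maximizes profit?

From TC, MC = TC'(y) = 73 - 28y + 3y^2 and AVC = VC/y = 73 - 14y + y^2.
AVC hits its minimum where MC = AVC, at y = 7, giving min AVC = 73 - 14·7 + 7^2 = $24.
With P < min AVC ($3 < $24), every unit sold adds to the loss.
The firm minimizes its loss by shutting down and losing only its fixed cost of $314.

Shut down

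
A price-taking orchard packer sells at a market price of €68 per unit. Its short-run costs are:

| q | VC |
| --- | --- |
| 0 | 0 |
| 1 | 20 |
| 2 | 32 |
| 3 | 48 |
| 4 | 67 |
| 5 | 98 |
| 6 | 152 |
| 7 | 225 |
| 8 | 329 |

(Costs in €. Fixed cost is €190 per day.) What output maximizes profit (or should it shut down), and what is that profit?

q = 6; profit = €66

Tabulate TR − TC: q=0: -190; q=1: -142; q=2: -86; q=3: -34; q=4: 15; q=5: 52; q=6: 66; q=7: 61; q=8: 25.
Profit is maximized at q = 6. AVC there is 152/6 = €25.33 ≤ P, so producing beats shutting down (which would give -€190).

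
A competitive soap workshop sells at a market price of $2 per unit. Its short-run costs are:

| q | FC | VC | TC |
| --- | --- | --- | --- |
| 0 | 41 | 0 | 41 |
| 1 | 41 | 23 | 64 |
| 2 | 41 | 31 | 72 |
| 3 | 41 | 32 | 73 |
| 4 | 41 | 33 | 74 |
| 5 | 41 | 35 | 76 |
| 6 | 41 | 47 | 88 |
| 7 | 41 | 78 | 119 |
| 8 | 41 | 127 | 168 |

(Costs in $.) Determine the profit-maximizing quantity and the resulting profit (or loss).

q = 0 (shut down); profit = -$41

Tabulate TR − TC: q=0: -41; q=1: -62; q=2: -68; q=3: -67; q=4: -66; q=5: -66; q=6: -76; q=7: -105; q=8: -152.
Profit is highest at q = 0. Equivalently, the lowest AVC in the table is 35/5 ≈ $7 at q = 5, and P = $2 falls below it — price never covers variable cost, so the firm shuts down and loses only its fixed cost.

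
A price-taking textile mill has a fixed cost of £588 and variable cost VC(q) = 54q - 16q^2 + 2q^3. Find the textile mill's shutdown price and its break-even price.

Shutdown price = £22; break-even price = £124

Shutdown price = min AVC. AVC = 54 - 16q + 2q^2, with vertex at q = 4 and minimum £22.
ATC = 588/q + 54 - 16q + 2q^2. Setting dATC/dq = −588/q^2 − 16 + 4q = 0 gives q = 7 (since 4·7^3 − 16·7^2 = 588).
min ATC = 588/7 + 54 − 16·7 + 2·7^2 = £124. That is the break-even price.
Between these two prices the firm operates at a loss; above £124 it earns a profit.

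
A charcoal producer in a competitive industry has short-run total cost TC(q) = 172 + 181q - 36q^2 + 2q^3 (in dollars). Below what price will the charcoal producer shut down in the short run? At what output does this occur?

$19 per unit, at q = 9

The firm shuts down when price falls below the minimum of average variable cost. AVC = VC/q = 181 - 36q + 2q^2.
dAVC/dq = -36 + 4q = 0 gives q = 9. min AVC = 181 - 36·9 + 2·9^2 = 19.
For P < $19 the firm produces nothing.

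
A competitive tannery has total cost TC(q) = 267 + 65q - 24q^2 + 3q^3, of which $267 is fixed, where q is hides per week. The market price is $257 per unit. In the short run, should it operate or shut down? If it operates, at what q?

From TC, MC = TC'(q) = 65 - 48q + 9q^2 and AVC = VC/q = 65 - 24q + 3q^2.
AVC is minimized where dAVC/dq = -24 + 6q = 0, at q = 4; min AVC = 65 - 24·4 + 3·4^2 = $17.
P = $257 exceeds min AVC = $17, so the firm stays open.
Set P = MC: 257 = 65 - 48q + 9q^2 → -192 - 48q + 9q^2 = 0. The roots are q = -8/3 and q = 8; the profit-maximizing output is on the rising part of MC, so q* = 8.
Check: AVC at q = 8 is $65 ≤ P, so revenue covers variable cost.
Profit = P·q − TC = 257·8 − 787 = $1269.

Produce at q = 8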